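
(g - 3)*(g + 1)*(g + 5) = g^3 + 3*g^2 - 13*g - 15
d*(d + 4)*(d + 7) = d^3 + 11*d^2 + 28*d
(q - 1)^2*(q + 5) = q^3 + 3*q^2 - 9*q + 5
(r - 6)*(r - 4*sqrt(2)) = r^2 - 6*r - 4*sqrt(2)*r + 24*sqrt(2)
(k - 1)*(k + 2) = k^2 + k - 2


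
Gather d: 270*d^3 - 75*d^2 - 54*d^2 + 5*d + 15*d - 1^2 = 270*d^3 - 129*d^2 + 20*d - 1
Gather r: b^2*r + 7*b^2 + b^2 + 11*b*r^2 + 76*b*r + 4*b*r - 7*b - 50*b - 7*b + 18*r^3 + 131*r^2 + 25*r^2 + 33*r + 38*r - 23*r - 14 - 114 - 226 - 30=8*b^2 - 64*b + 18*r^3 + r^2*(11*b + 156) + r*(b^2 + 80*b + 48) - 384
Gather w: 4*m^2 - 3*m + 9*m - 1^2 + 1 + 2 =4*m^2 + 6*m + 2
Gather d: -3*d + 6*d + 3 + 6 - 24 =3*d - 15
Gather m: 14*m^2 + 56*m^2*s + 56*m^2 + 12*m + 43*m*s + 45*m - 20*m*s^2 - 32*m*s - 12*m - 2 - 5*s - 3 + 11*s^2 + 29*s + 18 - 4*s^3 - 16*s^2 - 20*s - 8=m^2*(56*s + 70) + m*(-20*s^2 + 11*s + 45) - 4*s^3 - 5*s^2 + 4*s + 5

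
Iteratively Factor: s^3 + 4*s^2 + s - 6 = (s - 1)*(s^2 + 5*s + 6) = (s - 1)*(s + 2)*(s + 3)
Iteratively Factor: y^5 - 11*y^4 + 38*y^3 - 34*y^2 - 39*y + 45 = (y - 3)*(y^4 - 8*y^3 + 14*y^2 + 8*y - 15) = (y - 5)*(y - 3)*(y^3 - 3*y^2 - y + 3) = (y - 5)*(y - 3)^2*(y^2 - 1) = (y - 5)*(y - 3)^2*(y - 1)*(y + 1)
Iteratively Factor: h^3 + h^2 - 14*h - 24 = (h - 4)*(h^2 + 5*h + 6) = (h - 4)*(h + 2)*(h + 3)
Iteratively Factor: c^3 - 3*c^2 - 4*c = (c - 4)*(c^2 + c) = (c - 4)*(c + 1)*(c)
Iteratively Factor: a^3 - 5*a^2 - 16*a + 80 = (a - 5)*(a^2 - 16) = (a - 5)*(a - 4)*(a + 4)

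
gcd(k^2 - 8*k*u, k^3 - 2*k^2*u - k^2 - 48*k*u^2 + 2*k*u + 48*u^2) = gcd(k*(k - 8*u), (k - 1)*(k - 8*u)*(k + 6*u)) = -k + 8*u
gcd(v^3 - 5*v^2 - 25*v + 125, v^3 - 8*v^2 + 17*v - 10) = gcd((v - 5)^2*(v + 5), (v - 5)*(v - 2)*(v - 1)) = v - 5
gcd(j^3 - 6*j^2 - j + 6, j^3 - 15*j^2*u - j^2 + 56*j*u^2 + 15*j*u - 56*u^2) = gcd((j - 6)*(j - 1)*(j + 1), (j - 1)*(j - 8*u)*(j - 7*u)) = j - 1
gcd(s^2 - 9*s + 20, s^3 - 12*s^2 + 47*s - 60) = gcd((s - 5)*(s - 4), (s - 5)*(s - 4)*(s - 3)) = s^2 - 9*s + 20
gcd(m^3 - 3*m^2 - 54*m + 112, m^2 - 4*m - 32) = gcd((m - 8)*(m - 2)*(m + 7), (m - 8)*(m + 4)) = m - 8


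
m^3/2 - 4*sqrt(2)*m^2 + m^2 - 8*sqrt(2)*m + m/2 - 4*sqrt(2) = (m/2 + 1/2)*(m + 1)*(m - 8*sqrt(2))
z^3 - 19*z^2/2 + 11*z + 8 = (z - 8)*(z - 2)*(z + 1/2)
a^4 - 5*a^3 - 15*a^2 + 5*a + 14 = (a - 7)*(a - 1)*(a + 1)*(a + 2)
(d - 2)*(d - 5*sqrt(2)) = d^2 - 5*sqrt(2)*d - 2*d + 10*sqrt(2)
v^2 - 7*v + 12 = (v - 4)*(v - 3)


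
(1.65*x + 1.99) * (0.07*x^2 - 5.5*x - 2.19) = 0.1155*x^3 - 8.9357*x^2 - 14.5585*x - 4.3581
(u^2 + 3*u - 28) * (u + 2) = u^3 + 5*u^2 - 22*u - 56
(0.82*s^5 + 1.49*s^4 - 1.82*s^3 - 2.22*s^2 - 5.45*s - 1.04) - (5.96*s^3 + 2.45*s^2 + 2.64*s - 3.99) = 0.82*s^5 + 1.49*s^4 - 7.78*s^3 - 4.67*s^2 - 8.09*s + 2.95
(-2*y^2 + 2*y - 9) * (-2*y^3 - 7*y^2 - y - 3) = 4*y^5 + 10*y^4 + 6*y^3 + 67*y^2 + 3*y + 27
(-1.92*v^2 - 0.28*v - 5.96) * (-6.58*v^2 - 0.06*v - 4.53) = 12.6336*v^4 + 1.9576*v^3 + 47.9312*v^2 + 1.626*v + 26.9988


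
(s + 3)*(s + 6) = s^2 + 9*s + 18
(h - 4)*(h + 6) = h^2 + 2*h - 24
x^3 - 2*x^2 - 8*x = x*(x - 4)*(x + 2)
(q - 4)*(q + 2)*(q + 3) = q^3 + q^2 - 14*q - 24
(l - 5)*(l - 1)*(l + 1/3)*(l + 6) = l^4 + l^3/3 - 31*l^2 + 59*l/3 + 10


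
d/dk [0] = 0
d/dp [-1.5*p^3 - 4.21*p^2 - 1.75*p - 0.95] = -4.5*p^2 - 8.42*p - 1.75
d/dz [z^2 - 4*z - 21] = 2*z - 4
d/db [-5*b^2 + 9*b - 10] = 9 - 10*b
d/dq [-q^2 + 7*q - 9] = 7 - 2*q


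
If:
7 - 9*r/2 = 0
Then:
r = 14/9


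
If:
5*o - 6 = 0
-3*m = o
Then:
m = -2/5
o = 6/5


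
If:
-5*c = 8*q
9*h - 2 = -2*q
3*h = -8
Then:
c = -104/5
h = -8/3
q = 13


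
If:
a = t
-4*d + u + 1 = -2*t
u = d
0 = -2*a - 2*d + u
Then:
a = -1/8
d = 1/4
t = -1/8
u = 1/4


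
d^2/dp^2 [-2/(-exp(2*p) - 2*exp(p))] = 4*(4*(exp(p) + 1)^2 - (exp(p) + 2)*(2*exp(p) + 1))*exp(-p)/(exp(p) + 2)^3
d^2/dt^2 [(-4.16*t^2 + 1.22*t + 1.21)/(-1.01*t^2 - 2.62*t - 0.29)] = (-24.505428*t^3 - 14.71671*t^2 - 17.067384*t - 13.349406)/(1.030301*t^6 + 8.017986*t^5 + 21.686619*t^4 + 22.589116*t^3 + 6.226851*t^2 + 0.661026*t + 0.024389)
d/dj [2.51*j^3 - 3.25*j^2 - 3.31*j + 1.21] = 7.53*j^2 - 6.5*j - 3.31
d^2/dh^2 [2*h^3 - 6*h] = 12*h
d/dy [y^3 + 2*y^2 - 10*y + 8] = 3*y^2 + 4*y - 10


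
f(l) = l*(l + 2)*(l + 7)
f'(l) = l*(l + 2) + l*(l + 7) + (l + 2)*(l + 7) = 3*l^2 + 18*l + 14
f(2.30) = 91.98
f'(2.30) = 71.27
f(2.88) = 138.86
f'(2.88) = 90.72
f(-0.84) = -6.00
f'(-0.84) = 1.00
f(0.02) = 0.28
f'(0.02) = 14.36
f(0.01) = 0.14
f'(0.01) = 14.18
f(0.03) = 0.43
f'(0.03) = 14.54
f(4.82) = 388.55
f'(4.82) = 170.46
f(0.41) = 7.32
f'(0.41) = 21.88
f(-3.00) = 12.00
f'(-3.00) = -13.00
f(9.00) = 1584.00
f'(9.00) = 419.00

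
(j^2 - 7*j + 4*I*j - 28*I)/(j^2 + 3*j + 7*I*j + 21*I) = (j^2 + j*(-7 + 4*I) - 28*I)/(j^2 + j*(3 + 7*I) + 21*I)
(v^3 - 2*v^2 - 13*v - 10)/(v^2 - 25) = (v^2 + 3*v + 2)/(v + 5)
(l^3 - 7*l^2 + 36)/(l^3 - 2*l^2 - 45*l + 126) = (l + 2)/(l + 7)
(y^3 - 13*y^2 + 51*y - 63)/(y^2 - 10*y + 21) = y - 3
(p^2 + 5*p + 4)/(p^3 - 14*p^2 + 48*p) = (p^2 + 5*p + 4)/(p*(p^2 - 14*p + 48))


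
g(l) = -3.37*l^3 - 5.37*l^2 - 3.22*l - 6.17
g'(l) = -10.11*l^2 - 10.74*l - 3.22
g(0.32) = -7.86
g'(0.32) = -7.69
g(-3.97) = 132.84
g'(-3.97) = -119.92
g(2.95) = -148.92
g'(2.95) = -122.89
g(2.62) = -112.08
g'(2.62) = -100.76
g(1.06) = -19.63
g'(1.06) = -25.96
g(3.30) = -196.38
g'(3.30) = -148.76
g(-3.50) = 83.81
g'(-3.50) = -89.48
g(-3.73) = 106.01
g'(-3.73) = -103.82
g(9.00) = -2926.85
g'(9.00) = -918.79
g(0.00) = -6.17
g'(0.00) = -3.22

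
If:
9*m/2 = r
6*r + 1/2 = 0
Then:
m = -1/54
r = -1/12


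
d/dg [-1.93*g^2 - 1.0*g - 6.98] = -3.86*g - 1.0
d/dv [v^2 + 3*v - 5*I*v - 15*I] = 2*v + 3 - 5*I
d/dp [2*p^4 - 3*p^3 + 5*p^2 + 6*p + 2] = 8*p^3 - 9*p^2 + 10*p + 6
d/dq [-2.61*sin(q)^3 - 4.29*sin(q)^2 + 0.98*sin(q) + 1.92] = (-7.83*sin(q)^2 - 8.58*sin(q) + 0.98)*cos(q)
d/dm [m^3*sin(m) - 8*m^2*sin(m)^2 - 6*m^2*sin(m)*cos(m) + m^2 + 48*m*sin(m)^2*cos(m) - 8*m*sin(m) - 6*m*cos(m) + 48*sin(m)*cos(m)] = m^3*cos(m) + 3*m^2*sin(m) - 8*m^2*sin(2*m) - 6*m^2*cos(2*m) - 6*m*sin(m) - 6*m*sin(2*m) + 36*m*sin(3*m) - 8*m*cos(m) + 8*m*cos(2*m) - 6*m - 8*sin(m) + 6*cos(m) + 48*cos(2*m) - 12*cos(3*m)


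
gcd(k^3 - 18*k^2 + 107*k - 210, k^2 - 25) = k - 5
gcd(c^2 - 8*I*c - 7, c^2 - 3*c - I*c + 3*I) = c - I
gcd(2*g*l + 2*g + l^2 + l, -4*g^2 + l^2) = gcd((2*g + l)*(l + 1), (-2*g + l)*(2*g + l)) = 2*g + l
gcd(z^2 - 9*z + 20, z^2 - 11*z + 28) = z - 4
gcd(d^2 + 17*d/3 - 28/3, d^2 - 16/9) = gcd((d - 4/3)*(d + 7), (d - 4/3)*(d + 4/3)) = d - 4/3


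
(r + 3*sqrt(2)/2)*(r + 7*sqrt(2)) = r^2 + 17*sqrt(2)*r/2 + 21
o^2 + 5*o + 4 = (o + 1)*(o + 4)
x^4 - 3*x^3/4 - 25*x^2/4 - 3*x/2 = x*(x - 3)*(x + 1/4)*(x + 2)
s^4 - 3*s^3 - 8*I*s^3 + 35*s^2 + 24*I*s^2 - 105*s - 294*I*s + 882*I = (s - 3)*(s - 7*I)^2*(s + 6*I)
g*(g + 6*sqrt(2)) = g^2 + 6*sqrt(2)*g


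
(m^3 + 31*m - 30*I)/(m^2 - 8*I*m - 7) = (m^2 + I*m + 30)/(m - 7*I)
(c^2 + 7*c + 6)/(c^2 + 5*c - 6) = (c + 1)/(c - 1)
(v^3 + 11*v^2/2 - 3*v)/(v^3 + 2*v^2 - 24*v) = (v - 1/2)/(v - 4)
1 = 1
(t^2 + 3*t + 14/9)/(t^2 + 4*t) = (t^2 + 3*t + 14/9)/(t*(t + 4))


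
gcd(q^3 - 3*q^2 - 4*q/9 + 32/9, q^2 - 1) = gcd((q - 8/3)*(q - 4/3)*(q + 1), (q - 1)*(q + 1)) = q + 1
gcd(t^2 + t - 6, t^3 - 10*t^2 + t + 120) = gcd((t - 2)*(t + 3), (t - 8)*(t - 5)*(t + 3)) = t + 3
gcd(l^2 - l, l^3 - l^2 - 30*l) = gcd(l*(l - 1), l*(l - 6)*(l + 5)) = l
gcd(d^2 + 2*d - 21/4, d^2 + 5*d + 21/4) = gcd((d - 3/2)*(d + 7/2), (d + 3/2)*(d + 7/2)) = d + 7/2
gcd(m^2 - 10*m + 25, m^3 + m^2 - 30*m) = m - 5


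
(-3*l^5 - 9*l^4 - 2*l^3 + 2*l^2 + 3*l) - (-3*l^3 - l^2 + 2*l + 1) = -3*l^5 - 9*l^4 + l^3 + 3*l^2 + l - 1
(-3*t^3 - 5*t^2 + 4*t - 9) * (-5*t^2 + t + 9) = 15*t^5 + 22*t^4 - 52*t^3 + 4*t^2 + 27*t - 81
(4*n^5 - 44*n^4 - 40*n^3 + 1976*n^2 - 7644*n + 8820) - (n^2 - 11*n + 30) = 4*n^5 - 44*n^4 - 40*n^3 + 1975*n^2 - 7633*n + 8790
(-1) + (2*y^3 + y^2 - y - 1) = 2*y^3 + y^2 - y - 2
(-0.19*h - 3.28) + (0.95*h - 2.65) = 0.76*h - 5.93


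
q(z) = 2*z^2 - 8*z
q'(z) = 4*z - 8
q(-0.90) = 8.82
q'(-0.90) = -11.60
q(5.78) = 20.58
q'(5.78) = 15.12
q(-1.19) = 12.35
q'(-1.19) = -12.76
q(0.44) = -3.13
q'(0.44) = -6.24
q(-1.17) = 12.10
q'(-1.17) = -12.68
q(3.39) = -4.14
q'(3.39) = 5.56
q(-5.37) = 100.63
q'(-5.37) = -29.48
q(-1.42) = 15.39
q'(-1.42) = -13.68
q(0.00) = 0.00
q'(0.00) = -8.00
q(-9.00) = 234.00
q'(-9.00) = -44.00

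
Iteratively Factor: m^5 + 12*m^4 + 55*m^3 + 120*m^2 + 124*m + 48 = (m + 4)*(m^4 + 8*m^3 + 23*m^2 + 28*m + 12) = (m + 1)*(m + 4)*(m^3 + 7*m^2 + 16*m + 12) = (m + 1)*(m + 3)*(m + 4)*(m^2 + 4*m + 4) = (m + 1)*(m + 2)*(m + 3)*(m + 4)*(m + 2)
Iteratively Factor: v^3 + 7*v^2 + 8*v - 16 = (v + 4)*(v^2 + 3*v - 4) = (v - 1)*(v + 4)*(v + 4)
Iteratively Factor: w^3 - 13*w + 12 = (w - 3)*(w^2 + 3*w - 4) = (w - 3)*(w + 4)*(w - 1)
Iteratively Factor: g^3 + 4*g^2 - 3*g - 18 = (g - 2)*(g^2 + 6*g + 9) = (g - 2)*(g + 3)*(g + 3)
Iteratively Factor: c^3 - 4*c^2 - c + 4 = (c + 1)*(c^2 - 5*c + 4) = (c - 4)*(c + 1)*(c - 1)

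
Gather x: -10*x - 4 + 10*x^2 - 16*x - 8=10*x^2 - 26*x - 12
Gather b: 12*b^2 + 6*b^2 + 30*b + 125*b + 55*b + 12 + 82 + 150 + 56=18*b^2 + 210*b + 300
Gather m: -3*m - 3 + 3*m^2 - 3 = 3*m^2 - 3*m - 6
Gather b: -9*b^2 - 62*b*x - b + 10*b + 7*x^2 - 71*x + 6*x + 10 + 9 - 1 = -9*b^2 + b*(9 - 62*x) + 7*x^2 - 65*x + 18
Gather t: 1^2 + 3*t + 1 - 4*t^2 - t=-4*t^2 + 2*t + 2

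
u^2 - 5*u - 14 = (u - 7)*(u + 2)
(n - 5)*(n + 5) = n^2 - 25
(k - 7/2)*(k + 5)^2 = k^3 + 13*k^2/2 - 10*k - 175/2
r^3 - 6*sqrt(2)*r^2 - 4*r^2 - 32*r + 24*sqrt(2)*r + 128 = (r - 4)*(r - 8*sqrt(2))*(r + 2*sqrt(2))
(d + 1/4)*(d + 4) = d^2 + 17*d/4 + 1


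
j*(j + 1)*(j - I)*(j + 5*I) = j^4 + j^3 + 4*I*j^3 + 5*j^2 + 4*I*j^2 + 5*j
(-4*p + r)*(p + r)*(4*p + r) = -16*p^3 - 16*p^2*r + p*r^2 + r^3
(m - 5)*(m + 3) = m^2 - 2*m - 15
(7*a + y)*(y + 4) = 7*a*y + 28*a + y^2 + 4*y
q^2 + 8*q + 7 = (q + 1)*(q + 7)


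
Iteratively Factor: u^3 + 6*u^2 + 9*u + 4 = (u + 1)*(u^2 + 5*u + 4) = (u + 1)^2*(u + 4)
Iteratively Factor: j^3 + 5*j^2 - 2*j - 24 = (j + 4)*(j^2 + j - 6) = (j + 3)*(j + 4)*(j - 2)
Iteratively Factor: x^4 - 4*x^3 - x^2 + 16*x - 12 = (x - 2)*(x^3 - 2*x^2 - 5*x + 6) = (x - 2)*(x - 1)*(x^2 - x - 6) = (x - 2)*(x - 1)*(x + 2)*(x - 3)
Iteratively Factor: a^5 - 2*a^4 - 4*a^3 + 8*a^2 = (a)*(a^4 - 2*a^3 - 4*a^2 + 8*a) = a*(a - 2)*(a^3 - 4*a) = a*(a - 2)*(a + 2)*(a^2 - 2*a) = a*(a - 2)^2*(a + 2)*(a)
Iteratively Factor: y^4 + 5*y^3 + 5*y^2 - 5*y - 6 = (y + 2)*(y^3 + 3*y^2 - y - 3) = (y + 2)*(y + 3)*(y^2 - 1) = (y - 1)*(y + 2)*(y + 3)*(y + 1)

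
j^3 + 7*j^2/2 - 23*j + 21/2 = (j - 3)*(j - 1/2)*(j + 7)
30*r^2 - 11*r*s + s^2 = (-6*r + s)*(-5*r + s)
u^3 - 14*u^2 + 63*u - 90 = (u - 6)*(u - 5)*(u - 3)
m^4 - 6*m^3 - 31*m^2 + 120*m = m*(m - 8)*(m - 3)*(m + 5)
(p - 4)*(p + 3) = p^2 - p - 12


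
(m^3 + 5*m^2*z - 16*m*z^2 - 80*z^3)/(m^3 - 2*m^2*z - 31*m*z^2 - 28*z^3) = (-m^2 - m*z + 20*z^2)/(-m^2 + 6*m*z + 7*z^2)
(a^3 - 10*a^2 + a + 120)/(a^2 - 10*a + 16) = (a^2 - 2*a - 15)/(a - 2)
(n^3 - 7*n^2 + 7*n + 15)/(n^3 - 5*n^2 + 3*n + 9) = (n - 5)/(n - 3)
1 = 1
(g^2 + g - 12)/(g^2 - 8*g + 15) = (g + 4)/(g - 5)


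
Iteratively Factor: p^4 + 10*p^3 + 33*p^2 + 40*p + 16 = (p + 1)*(p^3 + 9*p^2 + 24*p + 16) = (p + 1)^2*(p^2 + 8*p + 16) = (p + 1)^2*(p + 4)*(p + 4)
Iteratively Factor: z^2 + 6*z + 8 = (z + 4)*(z + 2)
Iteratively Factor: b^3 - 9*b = (b)*(b^2 - 9) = b*(b + 3)*(b - 3)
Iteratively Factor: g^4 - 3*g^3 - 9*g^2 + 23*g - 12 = (g - 4)*(g^3 + g^2 - 5*g + 3) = (g - 4)*(g - 1)*(g^2 + 2*g - 3) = (g - 4)*(g - 1)*(g + 3)*(g - 1)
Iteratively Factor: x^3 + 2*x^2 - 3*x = (x - 1)*(x^2 + 3*x) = x*(x - 1)*(x + 3)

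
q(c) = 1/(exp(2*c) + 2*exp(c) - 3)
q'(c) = (-2*exp(2*c) - 2*exp(c))/(exp(2*c) + 2*exp(c) - 3)^2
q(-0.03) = -8.52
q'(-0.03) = -277.74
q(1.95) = 0.02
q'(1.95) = -0.03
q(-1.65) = -0.39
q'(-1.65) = -0.07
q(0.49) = 0.34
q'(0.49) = -1.00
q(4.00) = 0.00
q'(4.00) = -0.00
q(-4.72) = -0.34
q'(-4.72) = -0.00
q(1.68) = 0.03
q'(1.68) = -0.05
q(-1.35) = -0.41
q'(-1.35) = -0.11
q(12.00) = 0.00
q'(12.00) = 0.00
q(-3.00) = -0.35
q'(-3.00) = -0.01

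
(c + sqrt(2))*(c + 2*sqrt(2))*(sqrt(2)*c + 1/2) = sqrt(2)*c^3 + 13*c^2/2 + 11*sqrt(2)*c/2 + 2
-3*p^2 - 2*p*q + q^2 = (-3*p + q)*(p + q)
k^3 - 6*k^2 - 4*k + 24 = (k - 6)*(k - 2)*(k + 2)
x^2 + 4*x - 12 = (x - 2)*(x + 6)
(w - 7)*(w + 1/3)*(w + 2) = w^3 - 14*w^2/3 - 47*w/3 - 14/3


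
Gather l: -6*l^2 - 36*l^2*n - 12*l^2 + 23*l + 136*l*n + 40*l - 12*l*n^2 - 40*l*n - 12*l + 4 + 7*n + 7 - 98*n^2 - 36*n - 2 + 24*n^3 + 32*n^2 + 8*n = l^2*(-36*n - 18) + l*(-12*n^2 + 96*n + 51) + 24*n^3 - 66*n^2 - 21*n + 9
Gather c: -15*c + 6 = 6 - 15*c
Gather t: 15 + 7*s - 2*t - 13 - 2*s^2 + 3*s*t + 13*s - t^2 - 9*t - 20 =-2*s^2 + 20*s - t^2 + t*(3*s - 11) - 18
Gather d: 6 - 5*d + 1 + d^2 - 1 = d^2 - 5*d + 6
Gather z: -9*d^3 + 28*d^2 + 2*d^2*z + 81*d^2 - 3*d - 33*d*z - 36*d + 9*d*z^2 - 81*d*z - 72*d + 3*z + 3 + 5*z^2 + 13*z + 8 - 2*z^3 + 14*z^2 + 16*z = -9*d^3 + 109*d^2 - 111*d - 2*z^3 + z^2*(9*d + 19) + z*(2*d^2 - 114*d + 32) + 11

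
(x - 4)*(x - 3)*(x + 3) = x^3 - 4*x^2 - 9*x + 36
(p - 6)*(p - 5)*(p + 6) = p^3 - 5*p^2 - 36*p + 180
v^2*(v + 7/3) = v^3 + 7*v^2/3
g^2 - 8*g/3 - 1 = (g - 3)*(g + 1/3)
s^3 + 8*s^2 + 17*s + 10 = (s + 1)*(s + 2)*(s + 5)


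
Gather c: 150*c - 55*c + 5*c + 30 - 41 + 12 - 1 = 100*c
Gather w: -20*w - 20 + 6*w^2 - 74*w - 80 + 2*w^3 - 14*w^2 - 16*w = 2*w^3 - 8*w^2 - 110*w - 100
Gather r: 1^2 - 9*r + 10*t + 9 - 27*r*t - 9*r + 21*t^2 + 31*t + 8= r*(-27*t - 18) + 21*t^2 + 41*t + 18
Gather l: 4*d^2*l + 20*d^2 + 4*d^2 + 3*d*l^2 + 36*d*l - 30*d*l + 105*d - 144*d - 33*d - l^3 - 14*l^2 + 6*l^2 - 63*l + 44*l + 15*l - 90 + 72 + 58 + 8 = 24*d^2 - 72*d - l^3 + l^2*(3*d - 8) + l*(4*d^2 + 6*d - 4) + 48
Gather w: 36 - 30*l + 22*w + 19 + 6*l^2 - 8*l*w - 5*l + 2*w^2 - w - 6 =6*l^2 - 35*l + 2*w^2 + w*(21 - 8*l) + 49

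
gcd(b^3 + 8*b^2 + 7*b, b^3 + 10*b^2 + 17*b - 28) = b + 7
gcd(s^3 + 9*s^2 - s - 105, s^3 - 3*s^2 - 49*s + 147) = s^2 + 4*s - 21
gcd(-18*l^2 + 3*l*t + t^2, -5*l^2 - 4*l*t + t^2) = 1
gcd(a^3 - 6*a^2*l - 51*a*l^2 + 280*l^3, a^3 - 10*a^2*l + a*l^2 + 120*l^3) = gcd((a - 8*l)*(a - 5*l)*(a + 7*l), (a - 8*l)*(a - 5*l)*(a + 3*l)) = a^2 - 13*a*l + 40*l^2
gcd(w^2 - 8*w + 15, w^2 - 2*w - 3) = w - 3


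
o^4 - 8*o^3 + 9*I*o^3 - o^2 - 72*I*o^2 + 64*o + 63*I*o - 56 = (o - 7)*(o - 1)*(o + I)*(o + 8*I)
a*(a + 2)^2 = a^3 + 4*a^2 + 4*a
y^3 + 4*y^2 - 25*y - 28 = (y - 4)*(y + 1)*(y + 7)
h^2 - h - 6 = (h - 3)*(h + 2)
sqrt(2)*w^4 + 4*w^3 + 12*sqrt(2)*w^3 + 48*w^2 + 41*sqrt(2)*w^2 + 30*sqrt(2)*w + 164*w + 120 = (w + 5)*(w + 6)*(w + 2*sqrt(2))*(sqrt(2)*w + sqrt(2))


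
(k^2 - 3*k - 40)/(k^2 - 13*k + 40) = (k + 5)/(k - 5)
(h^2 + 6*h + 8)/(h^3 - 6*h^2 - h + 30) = (h + 4)/(h^2 - 8*h + 15)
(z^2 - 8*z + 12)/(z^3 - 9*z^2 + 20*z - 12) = 1/(z - 1)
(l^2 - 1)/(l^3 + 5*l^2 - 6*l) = (l + 1)/(l*(l + 6))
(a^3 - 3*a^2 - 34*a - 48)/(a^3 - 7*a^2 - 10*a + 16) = (a + 3)/(a - 1)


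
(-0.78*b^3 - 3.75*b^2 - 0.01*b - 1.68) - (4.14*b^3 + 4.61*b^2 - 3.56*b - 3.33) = -4.92*b^3 - 8.36*b^2 + 3.55*b + 1.65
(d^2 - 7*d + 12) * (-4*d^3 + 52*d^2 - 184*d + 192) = -4*d^5 + 80*d^4 - 596*d^3 + 2104*d^2 - 3552*d + 2304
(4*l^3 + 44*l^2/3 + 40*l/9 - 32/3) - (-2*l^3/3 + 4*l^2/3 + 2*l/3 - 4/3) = 14*l^3/3 + 40*l^2/3 + 34*l/9 - 28/3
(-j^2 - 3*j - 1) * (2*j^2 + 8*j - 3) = -2*j^4 - 14*j^3 - 23*j^2 + j + 3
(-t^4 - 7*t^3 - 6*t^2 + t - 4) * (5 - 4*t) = 4*t^5 + 23*t^4 - 11*t^3 - 34*t^2 + 21*t - 20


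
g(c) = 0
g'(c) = 0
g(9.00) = 0.00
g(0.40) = 0.00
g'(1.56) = 0.00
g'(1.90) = 0.00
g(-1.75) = 0.00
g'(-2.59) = 0.00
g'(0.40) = 0.00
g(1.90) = 0.00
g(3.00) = 0.00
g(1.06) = 0.00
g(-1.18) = 0.00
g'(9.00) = 0.00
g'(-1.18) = 0.00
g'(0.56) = 0.00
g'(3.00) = 0.00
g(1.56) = 0.00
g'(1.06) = 0.00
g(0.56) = 0.00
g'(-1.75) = 0.00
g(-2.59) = 0.00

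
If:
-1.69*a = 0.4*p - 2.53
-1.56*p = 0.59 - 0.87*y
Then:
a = 1.58655742679411 - 0.131998179335457*y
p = 0.557692307692308*y - 0.378205128205128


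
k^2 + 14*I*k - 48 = (k + 6*I)*(k + 8*I)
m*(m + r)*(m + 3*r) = m^3 + 4*m^2*r + 3*m*r^2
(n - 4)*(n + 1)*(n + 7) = n^3 + 4*n^2 - 25*n - 28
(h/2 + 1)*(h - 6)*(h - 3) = h^3/2 - 7*h^2/2 + 18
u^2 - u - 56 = (u - 8)*(u + 7)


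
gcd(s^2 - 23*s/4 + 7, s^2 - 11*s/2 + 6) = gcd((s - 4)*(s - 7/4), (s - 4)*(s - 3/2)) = s - 4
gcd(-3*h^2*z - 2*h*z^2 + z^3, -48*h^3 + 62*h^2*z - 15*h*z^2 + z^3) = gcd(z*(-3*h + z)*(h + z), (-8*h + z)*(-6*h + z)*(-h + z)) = 1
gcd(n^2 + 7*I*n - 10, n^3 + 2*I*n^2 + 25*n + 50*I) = n^2 + 7*I*n - 10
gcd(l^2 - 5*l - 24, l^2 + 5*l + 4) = 1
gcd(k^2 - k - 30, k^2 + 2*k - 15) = k + 5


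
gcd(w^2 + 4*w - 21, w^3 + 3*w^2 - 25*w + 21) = w^2 + 4*w - 21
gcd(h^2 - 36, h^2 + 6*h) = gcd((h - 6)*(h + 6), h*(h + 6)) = h + 6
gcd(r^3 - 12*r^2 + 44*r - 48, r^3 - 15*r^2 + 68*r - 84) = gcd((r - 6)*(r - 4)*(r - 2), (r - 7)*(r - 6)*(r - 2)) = r^2 - 8*r + 12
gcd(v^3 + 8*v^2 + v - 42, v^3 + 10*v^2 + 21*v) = v^2 + 10*v + 21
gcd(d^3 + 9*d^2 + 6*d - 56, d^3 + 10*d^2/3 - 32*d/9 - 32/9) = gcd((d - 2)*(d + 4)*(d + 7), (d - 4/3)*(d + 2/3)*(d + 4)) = d + 4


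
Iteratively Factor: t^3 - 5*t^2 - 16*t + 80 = (t - 4)*(t^2 - t - 20) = (t - 5)*(t - 4)*(t + 4)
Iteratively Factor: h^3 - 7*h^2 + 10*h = (h)*(h^2 - 7*h + 10) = h*(h - 5)*(h - 2)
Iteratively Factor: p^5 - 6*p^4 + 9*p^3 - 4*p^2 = (p - 1)*(p^4 - 5*p^3 + 4*p^2) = p*(p - 1)*(p^3 - 5*p^2 + 4*p) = p*(p - 1)^2*(p^2 - 4*p) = p*(p - 4)*(p - 1)^2*(p)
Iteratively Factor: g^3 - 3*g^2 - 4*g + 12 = (g + 2)*(g^2 - 5*g + 6) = (g - 3)*(g + 2)*(g - 2)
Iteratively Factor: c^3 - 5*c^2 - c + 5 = (c + 1)*(c^2 - 6*c + 5) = (c - 1)*(c + 1)*(c - 5)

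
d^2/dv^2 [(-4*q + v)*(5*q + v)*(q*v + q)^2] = q^2*(-40*q^2 + 6*q*v + 4*q + 12*v^2 + 12*v + 2)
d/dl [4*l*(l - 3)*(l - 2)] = 12*l^2 - 40*l + 24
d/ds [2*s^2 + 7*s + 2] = 4*s + 7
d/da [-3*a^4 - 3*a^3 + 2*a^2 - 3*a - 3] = -12*a^3 - 9*a^2 + 4*a - 3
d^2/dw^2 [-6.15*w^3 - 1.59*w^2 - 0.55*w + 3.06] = -36.9*w - 3.18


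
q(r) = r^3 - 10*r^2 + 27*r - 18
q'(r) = 3*r^2 - 20*r + 27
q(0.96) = -0.41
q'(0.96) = 10.56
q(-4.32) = -401.89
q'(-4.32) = 169.39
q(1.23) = 1.94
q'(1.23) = 6.94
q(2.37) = 3.13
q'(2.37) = -3.55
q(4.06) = -6.29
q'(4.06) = -4.75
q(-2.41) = -155.15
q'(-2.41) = 92.62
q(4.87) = -8.18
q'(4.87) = 0.75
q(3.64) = -3.99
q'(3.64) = -6.05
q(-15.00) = -6048.00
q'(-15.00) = 1002.00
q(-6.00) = -756.00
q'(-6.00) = 255.00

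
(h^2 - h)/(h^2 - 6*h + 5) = h/(h - 5)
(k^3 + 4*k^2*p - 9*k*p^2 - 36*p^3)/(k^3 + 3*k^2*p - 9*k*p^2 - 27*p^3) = (k + 4*p)/(k + 3*p)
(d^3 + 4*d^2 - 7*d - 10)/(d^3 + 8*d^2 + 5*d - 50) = (d + 1)/(d + 5)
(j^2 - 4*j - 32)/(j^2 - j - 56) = (j + 4)/(j + 7)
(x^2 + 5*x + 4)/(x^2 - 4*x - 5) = (x + 4)/(x - 5)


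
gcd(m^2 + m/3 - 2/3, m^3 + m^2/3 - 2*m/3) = m^2 + m/3 - 2/3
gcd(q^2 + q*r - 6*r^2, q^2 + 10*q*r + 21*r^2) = q + 3*r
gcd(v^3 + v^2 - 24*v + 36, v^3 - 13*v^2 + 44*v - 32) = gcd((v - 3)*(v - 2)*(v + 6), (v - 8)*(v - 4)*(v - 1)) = 1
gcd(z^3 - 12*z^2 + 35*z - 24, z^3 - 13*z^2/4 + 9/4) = z^2 - 4*z + 3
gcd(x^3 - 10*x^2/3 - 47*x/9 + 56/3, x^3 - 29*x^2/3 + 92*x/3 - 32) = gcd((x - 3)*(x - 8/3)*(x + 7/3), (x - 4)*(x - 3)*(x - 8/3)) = x^2 - 17*x/3 + 8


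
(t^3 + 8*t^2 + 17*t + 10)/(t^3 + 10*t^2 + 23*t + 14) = (t + 5)/(t + 7)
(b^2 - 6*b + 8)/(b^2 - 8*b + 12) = (b - 4)/(b - 6)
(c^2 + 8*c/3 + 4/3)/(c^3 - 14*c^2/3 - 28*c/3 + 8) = (3*c + 2)/(3*c^2 - 20*c + 12)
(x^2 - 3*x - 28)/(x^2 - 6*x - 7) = (x + 4)/(x + 1)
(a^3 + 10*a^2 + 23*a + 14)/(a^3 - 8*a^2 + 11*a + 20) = (a^2 + 9*a + 14)/(a^2 - 9*a + 20)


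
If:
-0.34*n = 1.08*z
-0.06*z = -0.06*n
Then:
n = 0.00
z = 0.00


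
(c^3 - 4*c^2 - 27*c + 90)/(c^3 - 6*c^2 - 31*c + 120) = (c - 6)/(c - 8)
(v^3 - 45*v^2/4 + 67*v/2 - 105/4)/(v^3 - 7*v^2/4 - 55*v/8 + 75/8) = 2*(v - 7)/(2*v + 5)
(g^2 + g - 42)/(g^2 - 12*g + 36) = (g + 7)/(g - 6)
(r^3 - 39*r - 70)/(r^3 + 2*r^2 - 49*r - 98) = (r + 5)/(r + 7)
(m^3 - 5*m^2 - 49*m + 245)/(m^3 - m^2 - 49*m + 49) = (m - 5)/(m - 1)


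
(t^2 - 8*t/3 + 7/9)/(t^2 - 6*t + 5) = (9*t^2 - 24*t + 7)/(9*(t^2 - 6*t + 5))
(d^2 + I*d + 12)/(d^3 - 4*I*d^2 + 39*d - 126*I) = (d + 4*I)/(d^2 - I*d + 42)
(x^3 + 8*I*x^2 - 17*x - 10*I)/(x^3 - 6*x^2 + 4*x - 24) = (x^2 + 6*I*x - 5)/(x^2 - 2*x*(3 + I) + 12*I)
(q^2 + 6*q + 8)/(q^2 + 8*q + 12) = (q + 4)/(q + 6)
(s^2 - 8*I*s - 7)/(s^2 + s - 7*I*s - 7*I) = (s - I)/(s + 1)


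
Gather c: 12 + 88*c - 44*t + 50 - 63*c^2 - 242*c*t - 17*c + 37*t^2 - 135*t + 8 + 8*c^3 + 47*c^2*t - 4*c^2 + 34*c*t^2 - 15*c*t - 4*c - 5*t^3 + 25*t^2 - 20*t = 8*c^3 + c^2*(47*t - 67) + c*(34*t^2 - 257*t + 67) - 5*t^3 + 62*t^2 - 199*t + 70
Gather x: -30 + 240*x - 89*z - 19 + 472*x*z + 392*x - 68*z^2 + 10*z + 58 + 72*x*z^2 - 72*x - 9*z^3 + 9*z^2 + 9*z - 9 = x*(72*z^2 + 472*z + 560) - 9*z^3 - 59*z^2 - 70*z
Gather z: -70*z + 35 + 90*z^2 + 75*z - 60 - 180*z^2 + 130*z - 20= -90*z^2 + 135*z - 45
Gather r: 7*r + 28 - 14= 7*r + 14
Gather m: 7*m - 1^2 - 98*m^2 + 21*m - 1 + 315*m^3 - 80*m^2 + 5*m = 315*m^3 - 178*m^2 + 33*m - 2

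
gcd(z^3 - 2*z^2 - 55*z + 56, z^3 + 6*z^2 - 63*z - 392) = z^2 - z - 56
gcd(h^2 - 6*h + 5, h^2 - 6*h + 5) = h^2 - 6*h + 5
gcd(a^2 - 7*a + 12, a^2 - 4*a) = a - 4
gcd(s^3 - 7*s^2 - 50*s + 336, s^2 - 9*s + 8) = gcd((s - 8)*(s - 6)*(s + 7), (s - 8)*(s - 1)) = s - 8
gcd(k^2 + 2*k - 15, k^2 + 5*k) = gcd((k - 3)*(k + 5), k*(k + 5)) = k + 5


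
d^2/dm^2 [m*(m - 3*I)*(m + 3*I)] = 6*m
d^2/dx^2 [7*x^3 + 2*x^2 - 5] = 42*x + 4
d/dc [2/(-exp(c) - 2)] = 2*exp(c)/(exp(c) + 2)^2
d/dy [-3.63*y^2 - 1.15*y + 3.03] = -7.26*y - 1.15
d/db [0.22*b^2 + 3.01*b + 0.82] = 0.44*b + 3.01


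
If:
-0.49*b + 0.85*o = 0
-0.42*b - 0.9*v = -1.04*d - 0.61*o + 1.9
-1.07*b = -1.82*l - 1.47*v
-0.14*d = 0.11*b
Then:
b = -1.01637975212102*v - 2.14569058781104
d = 0.798584090952227*v + 1.68589974756581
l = -1.40523424987334*v - 1.2614774334933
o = -0.585913033575645*v - 1.23692751532636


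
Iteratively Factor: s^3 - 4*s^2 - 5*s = (s + 1)*(s^2 - 5*s) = (s - 5)*(s + 1)*(s)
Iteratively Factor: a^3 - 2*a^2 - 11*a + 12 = (a + 3)*(a^2 - 5*a + 4) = (a - 4)*(a + 3)*(a - 1)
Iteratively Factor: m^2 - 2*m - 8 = (m - 4)*(m + 2)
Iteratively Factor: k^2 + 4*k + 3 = (k + 3)*(k + 1)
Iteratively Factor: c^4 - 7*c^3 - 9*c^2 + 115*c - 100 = (c - 5)*(c^3 - 2*c^2 - 19*c + 20) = (c - 5)*(c + 4)*(c^2 - 6*c + 5) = (c - 5)^2*(c + 4)*(c - 1)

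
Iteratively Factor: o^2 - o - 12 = (o + 3)*(o - 4)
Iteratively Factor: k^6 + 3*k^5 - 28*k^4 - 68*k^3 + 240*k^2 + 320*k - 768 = (k - 2)*(k^5 + 5*k^4 - 18*k^3 - 104*k^2 + 32*k + 384) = (k - 2)^2*(k^4 + 7*k^3 - 4*k^2 - 112*k - 192) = (k - 2)^2*(k + 3)*(k^3 + 4*k^2 - 16*k - 64) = (k - 4)*(k - 2)^2*(k + 3)*(k^2 + 8*k + 16) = (k - 4)*(k - 2)^2*(k + 3)*(k + 4)*(k + 4)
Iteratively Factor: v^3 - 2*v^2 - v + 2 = (v - 2)*(v^2 - 1) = (v - 2)*(v - 1)*(v + 1)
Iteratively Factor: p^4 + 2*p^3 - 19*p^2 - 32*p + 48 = (p + 3)*(p^3 - p^2 - 16*p + 16) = (p + 3)*(p + 4)*(p^2 - 5*p + 4) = (p - 4)*(p + 3)*(p + 4)*(p - 1)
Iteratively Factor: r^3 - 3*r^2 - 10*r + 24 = (r + 3)*(r^2 - 6*r + 8) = (r - 4)*(r + 3)*(r - 2)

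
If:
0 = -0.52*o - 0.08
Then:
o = -0.15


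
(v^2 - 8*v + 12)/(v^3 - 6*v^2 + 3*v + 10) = (v - 6)/(v^2 - 4*v - 5)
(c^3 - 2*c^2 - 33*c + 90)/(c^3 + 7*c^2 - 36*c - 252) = (c^2 - 8*c + 15)/(c^2 + c - 42)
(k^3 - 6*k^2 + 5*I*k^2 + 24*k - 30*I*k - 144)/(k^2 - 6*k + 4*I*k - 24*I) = (k^2 + 5*I*k + 24)/(k + 4*I)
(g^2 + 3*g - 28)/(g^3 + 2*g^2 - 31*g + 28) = 1/(g - 1)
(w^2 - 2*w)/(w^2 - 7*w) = (w - 2)/(w - 7)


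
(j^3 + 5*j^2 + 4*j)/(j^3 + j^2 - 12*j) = (j + 1)/(j - 3)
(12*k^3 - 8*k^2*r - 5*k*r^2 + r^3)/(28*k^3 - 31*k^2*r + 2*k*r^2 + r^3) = (-12*k^2 - 4*k*r + r^2)/(-28*k^2 + 3*k*r + r^2)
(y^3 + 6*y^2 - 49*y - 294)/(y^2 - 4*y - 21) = (y^2 + 13*y + 42)/(y + 3)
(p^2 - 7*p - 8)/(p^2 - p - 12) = (-p^2 + 7*p + 8)/(-p^2 + p + 12)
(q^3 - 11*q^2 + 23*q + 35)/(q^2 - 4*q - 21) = (q^2 - 4*q - 5)/(q + 3)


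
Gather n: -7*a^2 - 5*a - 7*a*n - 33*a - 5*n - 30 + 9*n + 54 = -7*a^2 - 38*a + n*(4 - 7*a) + 24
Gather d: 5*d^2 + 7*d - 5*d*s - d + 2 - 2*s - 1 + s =5*d^2 + d*(6 - 5*s) - s + 1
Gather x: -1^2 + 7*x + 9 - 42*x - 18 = -35*x - 10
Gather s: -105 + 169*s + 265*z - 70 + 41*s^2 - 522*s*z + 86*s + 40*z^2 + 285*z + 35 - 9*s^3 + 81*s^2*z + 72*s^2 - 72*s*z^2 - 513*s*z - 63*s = -9*s^3 + s^2*(81*z + 113) + s*(-72*z^2 - 1035*z + 192) + 40*z^2 + 550*z - 140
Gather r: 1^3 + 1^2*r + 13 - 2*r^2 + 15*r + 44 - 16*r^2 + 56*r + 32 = -18*r^2 + 72*r + 90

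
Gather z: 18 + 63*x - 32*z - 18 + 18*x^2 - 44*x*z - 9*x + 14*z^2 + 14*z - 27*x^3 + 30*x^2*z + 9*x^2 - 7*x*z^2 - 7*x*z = -27*x^3 + 27*x^2 + 54*x + z^2*(14 - 7*x) + z*(30*x^2 - 51*x - 18)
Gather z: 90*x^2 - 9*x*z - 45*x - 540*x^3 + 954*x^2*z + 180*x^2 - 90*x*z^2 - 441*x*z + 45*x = -540*x^3 + 270*x^2 - 90*x*z^2 + z*(954*x^2 - 450*x)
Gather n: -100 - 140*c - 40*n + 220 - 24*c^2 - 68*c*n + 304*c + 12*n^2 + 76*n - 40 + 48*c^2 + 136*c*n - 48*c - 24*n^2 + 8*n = 24*c^2 + 116*c - 12*n^2 + n*(68*c + 44) + 80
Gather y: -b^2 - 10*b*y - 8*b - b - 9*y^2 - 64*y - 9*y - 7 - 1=-b^2 - 9*b - 9*y^2 + y*(-10*b - 73) - 8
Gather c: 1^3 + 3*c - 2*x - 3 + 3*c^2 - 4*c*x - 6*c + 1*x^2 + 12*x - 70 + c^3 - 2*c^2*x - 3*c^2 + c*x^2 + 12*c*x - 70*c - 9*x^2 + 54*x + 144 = c^3 - 2*c^2*x + c*(x^2 + 8*x - 73) - 8*x^2 + 64*x + 72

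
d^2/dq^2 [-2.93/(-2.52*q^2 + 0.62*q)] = (111.640032*q^2 - 27.466992*q + 2.252584)/(q^3*(16.003008*q^3 - 11.811744*q^2 + 2.906064*q - 0.238328))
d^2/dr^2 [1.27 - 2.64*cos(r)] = 2.64*cos(r)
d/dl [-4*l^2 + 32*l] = 32 - 8*l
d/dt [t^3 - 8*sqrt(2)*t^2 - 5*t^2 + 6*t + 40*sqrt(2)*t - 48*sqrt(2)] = 3*t^2 - 16*sqrt(2)*t - 10*t + 6 + 40*sqrt(2)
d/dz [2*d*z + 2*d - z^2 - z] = 2*d - 2*z - 1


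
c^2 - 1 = (c - 1)*(c + 1)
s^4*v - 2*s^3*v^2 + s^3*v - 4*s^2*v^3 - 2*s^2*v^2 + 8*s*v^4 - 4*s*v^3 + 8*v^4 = (s - 2*v)^2*(s + 2*v)*(s*v + v)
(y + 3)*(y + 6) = y^2 + 9*y + 18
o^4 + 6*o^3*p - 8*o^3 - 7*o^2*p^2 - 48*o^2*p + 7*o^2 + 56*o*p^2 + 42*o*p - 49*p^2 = (o - 7)*(o - 1)*(o - p)*(o + 7*p)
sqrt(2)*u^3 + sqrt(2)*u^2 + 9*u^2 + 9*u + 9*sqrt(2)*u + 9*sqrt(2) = (u + 3*sqrt(2)/2)*(u + 3*sqrt(2))*(sqrt(2)*u + sqrt(2))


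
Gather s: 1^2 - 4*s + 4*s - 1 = 0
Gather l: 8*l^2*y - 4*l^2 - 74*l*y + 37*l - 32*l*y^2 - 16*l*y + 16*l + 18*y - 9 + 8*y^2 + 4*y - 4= l^2*(8*y - 4) + l*(-32*y^2 - 90*y + 53) + 8*y^2 + 22*y - 13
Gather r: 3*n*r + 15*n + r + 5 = 15*n + r*(3*n + 1) + 5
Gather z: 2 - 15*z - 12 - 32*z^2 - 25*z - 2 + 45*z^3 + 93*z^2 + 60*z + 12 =45*z^3 + 61*z^2 + 20*z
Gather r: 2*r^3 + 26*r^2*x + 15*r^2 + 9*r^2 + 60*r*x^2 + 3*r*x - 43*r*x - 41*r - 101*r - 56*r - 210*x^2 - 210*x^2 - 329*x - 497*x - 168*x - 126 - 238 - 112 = 2*r^3 + r^2*(26*x + 24) + r*(60*x^2 - 40*x - 198) - 420*x^2 - 994*x - 476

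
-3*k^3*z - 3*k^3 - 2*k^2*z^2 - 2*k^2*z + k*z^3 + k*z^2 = (-3*k + z)*(k + z)*(k*z + k)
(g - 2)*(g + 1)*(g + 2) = g^3 + g^2 - 4*g - 4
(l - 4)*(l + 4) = l^2 - 16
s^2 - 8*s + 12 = (s - 6)*(s - 2)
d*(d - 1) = d^2 - d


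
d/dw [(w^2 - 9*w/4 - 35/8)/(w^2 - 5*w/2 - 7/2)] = -1/(4*w^2 + 8*w + 4)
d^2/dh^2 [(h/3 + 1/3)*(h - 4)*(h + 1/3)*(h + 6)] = 4*h^2 + 20*h/3 - 14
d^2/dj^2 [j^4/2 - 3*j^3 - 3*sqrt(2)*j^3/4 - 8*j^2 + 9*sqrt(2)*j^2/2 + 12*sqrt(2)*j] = 6*j^2 - 18*j - 9*sqrt(2)*j/2 - 16 + 9*sqrt(2)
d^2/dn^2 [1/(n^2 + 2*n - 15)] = 2*(-n^2 - 2*n + 4*(n + 1)^2 + 15)/(n^2 + 2*n - 15)^3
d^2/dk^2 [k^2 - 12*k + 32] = 2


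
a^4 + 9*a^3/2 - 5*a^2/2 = a^2*(a - 1/2)*(a + 5)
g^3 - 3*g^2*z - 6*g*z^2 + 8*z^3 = (g - 4*z)*(g - z)*(g + 2*z)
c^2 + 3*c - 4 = (c - 1)*(c + 4)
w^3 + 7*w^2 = w^2*(w + 7)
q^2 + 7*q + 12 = (q + 3)*(q + 4)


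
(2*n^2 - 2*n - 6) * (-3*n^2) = -6*n^4 + 6*n^3 + 18*n^2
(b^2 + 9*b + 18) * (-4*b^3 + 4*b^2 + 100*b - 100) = -4*b^5 - 32*b^4 + 64*b^3 + 872*b^2 + 900*b - 1800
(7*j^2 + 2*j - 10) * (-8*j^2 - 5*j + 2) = -56*j^4 - 51*j^3 + 84*j^2 + 54*j - 20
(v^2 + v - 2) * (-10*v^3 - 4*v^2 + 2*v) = -10*v^5 - 14*v^4 + 18*v^3 + 10*v^2 - 4*v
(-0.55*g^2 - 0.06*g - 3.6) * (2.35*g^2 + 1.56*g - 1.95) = -1.2925*g^4 - 0.999*g^3 - 7.4811*g^2 - 5.499*g + 7.02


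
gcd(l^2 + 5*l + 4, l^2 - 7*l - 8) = l + 1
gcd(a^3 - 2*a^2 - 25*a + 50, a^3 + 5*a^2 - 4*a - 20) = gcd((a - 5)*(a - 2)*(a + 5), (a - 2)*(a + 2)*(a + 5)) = a^2 + 3*a - 10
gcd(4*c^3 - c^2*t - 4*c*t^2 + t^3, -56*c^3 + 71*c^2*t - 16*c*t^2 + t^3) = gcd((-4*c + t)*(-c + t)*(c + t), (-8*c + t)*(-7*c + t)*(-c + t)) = -c + t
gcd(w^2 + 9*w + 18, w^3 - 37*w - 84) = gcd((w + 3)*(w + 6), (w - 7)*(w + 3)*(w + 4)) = w + 3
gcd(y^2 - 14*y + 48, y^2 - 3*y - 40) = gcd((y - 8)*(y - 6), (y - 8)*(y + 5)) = y - 8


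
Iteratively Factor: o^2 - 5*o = (o - 5)*(o)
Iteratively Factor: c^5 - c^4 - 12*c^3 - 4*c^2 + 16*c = (c - 4)*(c^4 + 3*c^3 - 4*c) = (c - 4)*(c + 2)*(c^3 + c^2 - 2*c) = c*(c - 4)*(c + 2)*(c^2 + c - 2) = c*(c - 4)*(c + 2)^2*(c - 1)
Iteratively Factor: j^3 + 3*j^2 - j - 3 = (j + 3)*(j^2 - 1) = (j - 1)*(j + 3)*(j + 1)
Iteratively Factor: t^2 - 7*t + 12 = (t - 4)*(t - 3)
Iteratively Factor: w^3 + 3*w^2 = (w)*(w^2 + 3*w) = w^2*(w + 3)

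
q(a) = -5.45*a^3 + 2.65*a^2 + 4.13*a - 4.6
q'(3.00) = -127.12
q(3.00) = -115.51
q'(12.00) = -2286.67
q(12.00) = -8991.04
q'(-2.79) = -137.93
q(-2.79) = 122.87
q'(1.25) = -14.79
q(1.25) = -5.94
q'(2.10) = -56.84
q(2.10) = -34.71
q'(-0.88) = -13.20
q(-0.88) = -2.47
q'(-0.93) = -14.94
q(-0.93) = -1.77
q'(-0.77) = -9.64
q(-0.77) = -3.72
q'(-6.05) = -626.39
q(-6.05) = 1274.29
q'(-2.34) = -97.80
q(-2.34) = 70.08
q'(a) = -16.35*a^2 + 5.3*a + 4.13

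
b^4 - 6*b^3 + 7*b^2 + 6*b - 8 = (b - 4)*(b - 2)*(b - 1)*(b + 1)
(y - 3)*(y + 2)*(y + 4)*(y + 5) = y^4 + 8*y^3 + 5*y^2 - 74*y - 120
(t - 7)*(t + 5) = t^2 - 2*t - 35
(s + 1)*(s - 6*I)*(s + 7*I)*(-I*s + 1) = -I*s^4 + 2*s^3 - I*s^3 + 2*s^2 - 41*I*s^2 + 42*s - 41*I*s + 42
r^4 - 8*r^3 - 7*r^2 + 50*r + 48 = (r - 8)*(r - 3)*(r + 1)*(r + 2)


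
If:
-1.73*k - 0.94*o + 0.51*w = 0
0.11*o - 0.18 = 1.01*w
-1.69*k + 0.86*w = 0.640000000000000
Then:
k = -0.43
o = 0.74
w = -0.10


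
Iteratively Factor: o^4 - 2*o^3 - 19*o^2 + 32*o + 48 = (o + 4)*(o^3 - 6*o^2 + 5*o + 12) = (o - 3)*(o + 4)*(o^2 - 3*o - 4) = (o - 4)*(o - 3)*(o + 4)*(o + 1)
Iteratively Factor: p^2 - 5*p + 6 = (p - 2)*(p - 3)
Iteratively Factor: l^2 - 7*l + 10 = (l - 5)*(l - 2)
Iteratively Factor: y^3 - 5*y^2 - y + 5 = (y - 5)*(y^2 - 1) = (y - 5)*(y - 1)*(y + 1)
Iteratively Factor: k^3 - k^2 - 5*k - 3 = (k - 3)*(k^2 + 2*k + 1) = (k - 3)*(k + 1)*(k + 1)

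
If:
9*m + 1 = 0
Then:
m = -1/9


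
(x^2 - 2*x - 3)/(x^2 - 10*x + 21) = (x + 1)/(x - 7)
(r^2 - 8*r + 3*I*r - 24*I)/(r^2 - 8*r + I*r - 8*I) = (r + 3*I)/(r + I)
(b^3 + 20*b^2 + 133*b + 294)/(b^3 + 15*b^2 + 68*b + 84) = (b + 7)/(b + 2)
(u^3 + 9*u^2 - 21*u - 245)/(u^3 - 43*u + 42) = (u^2 + 2*u - 35)/(u^2 - 7*u + 6)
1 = 1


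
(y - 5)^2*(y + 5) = y^3 - 5*y^2 - 25*y + 125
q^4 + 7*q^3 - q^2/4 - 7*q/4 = q*(q - 1/2)*(q + 1/2)*(q + 7)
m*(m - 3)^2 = m^3 - 6*m^2 + 9*m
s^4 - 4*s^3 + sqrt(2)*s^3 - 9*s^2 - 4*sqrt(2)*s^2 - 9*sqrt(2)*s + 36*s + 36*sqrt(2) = (s - 4)*(s - 3)*(s + 3)*(s + sqrt(2))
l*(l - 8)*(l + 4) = l^3 - 4*l^2 - 32*l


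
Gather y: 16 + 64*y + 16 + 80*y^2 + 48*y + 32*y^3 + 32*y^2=32*y^3 + 112*y^2 + 112*y + 32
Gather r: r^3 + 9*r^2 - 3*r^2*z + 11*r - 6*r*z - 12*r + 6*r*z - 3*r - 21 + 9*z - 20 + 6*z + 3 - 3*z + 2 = r^3 + r^2*(9 - 3*z) - 4*r + 12*z - 36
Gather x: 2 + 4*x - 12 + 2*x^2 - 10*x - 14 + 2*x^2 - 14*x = 4*x^2 - 20*x - 24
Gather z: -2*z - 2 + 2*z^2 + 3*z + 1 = 2*z^2 + z - 1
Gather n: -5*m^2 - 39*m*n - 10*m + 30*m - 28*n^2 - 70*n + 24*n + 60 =-5*m^2 + 20*m - 28*n^2 + n*(-39*m - 46) + 60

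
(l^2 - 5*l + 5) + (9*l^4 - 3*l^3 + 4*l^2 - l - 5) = 9*l^4 - 3*l^3 + 5*l^2 - 6*l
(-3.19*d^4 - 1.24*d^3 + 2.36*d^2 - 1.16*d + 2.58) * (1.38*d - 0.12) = -4.4022*d^5 - 1.3284*d^4 + 3.4056*d^3 - 1.884*d^2 + 3.6996*d - 0.3096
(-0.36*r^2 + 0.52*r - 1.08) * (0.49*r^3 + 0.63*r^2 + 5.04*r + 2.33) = -0.1764*r^5 + 0.028*r^4 - 2.016*r^3 + 1.1016*r^2 - 4.2316*r - 2.5164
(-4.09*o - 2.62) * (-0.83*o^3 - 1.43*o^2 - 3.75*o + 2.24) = 3.3947*o^4 + 8.0233*o^3 + 19.0841*o^2 + 0.663400000000001*o - 5.8688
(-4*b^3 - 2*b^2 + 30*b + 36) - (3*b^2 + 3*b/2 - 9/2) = -4*b^3 - 5*b^2 + 57*b/2 + 81/2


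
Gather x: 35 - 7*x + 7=42 - 7*x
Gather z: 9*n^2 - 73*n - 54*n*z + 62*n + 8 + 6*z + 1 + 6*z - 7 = 9*n^2 - 11*n + z*(12 - 54*n) + 2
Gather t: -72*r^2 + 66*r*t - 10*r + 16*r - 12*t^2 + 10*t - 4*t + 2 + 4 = -72*r^2 + 6*r - 12*t^2 + t*(66*r + 6) + 6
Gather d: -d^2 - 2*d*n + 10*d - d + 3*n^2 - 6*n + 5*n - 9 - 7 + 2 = -d^2 + d*(9 - 2*n) + 3*n^2 - n - 14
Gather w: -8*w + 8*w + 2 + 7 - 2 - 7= 0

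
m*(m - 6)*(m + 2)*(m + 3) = m^4 - m^3 - 24*m^2 - 36*m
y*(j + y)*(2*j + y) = 2*j^2*y + 3*j*y^2 + y^3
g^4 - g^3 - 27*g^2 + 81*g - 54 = (g - 3)^2*(g - 1)*(g + 6)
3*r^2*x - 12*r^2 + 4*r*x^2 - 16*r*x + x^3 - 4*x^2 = (r + x)*(3*r + x)*(x - 4)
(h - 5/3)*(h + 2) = h^2 + h/3 - 10/3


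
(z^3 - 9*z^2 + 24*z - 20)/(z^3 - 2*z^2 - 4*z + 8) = (z - 5)/(z + 2)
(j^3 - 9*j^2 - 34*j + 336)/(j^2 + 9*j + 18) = (j^2 - 15*j + 56)/(j + 3)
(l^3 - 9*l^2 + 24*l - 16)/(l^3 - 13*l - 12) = (l^2 - 5*l + 4)/(l^2 + 4*l + 3)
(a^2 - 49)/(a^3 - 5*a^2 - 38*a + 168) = (a + 7)/(a^2 + 2*a - 24)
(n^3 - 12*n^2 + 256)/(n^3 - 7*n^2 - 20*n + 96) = (n - 8)/(n - 3)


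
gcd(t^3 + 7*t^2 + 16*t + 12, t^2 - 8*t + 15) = 1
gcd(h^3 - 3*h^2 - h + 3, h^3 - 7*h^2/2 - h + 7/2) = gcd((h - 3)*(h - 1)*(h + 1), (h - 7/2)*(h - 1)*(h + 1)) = h^2 - 1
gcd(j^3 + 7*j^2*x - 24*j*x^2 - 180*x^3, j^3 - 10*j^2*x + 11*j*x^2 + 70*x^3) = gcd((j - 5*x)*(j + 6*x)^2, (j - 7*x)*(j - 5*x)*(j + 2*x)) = -j + 5*x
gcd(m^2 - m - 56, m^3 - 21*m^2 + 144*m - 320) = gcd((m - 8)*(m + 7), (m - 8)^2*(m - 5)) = m - 8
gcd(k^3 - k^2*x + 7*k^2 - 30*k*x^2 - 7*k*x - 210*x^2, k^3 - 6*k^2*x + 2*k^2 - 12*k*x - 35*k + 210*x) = -k^2 + 6*k*x - 7*k + 42*x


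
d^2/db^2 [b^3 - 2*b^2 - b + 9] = 6*b - 4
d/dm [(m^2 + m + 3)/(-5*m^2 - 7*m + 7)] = 2*(-m^2 + 22*m + 14)/(25*m^4 + 70*m^3 - 21*m^2 - 98*m + 49)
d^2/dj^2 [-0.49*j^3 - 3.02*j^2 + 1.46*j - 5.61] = -2.94*j - 6.04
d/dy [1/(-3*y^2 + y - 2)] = (6*y - 1)/(3*y^2 - y + 2)^2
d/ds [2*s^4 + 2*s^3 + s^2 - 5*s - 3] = 8*s^3 + 6*s^2 + 2*s - 5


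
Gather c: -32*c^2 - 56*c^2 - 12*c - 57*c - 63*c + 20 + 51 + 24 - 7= -88*c^2 - 132*c + 88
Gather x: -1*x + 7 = 7 - x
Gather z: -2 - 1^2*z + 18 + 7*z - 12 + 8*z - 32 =14*z - 28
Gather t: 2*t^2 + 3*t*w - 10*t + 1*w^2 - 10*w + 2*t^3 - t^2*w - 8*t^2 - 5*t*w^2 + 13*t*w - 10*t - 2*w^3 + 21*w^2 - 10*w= 2*t^3 + t^2*(-w - 6) + t*(-5*w^2 + 16*w - 20) - 2*w^3 + 22*w^2 - 20*w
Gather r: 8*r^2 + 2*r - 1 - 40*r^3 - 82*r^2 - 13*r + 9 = -40*r^3 - 74*r^2 - 11*r + 8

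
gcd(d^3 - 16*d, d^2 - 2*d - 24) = d + 4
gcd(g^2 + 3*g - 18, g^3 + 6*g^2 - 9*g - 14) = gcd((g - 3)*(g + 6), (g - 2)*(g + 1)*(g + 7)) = 1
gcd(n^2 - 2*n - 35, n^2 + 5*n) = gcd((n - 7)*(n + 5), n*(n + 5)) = n + 5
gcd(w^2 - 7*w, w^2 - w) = w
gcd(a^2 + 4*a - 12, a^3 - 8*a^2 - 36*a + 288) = a + 6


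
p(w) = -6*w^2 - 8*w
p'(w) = -12*w - 8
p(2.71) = -65.74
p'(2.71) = -40.52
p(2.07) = -42.27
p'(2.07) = -32.84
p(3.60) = -106.56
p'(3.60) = -51.20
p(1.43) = -23.71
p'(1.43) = -25.16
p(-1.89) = -6.31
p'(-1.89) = 14.68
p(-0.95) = 2.18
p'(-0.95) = 3.40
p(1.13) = -16.70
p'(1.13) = -21.56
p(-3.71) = -52.90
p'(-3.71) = 36.52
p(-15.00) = -1230.00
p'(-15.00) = 172.00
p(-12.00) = -768.00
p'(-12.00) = 136.00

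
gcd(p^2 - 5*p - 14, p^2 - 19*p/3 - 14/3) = p - 7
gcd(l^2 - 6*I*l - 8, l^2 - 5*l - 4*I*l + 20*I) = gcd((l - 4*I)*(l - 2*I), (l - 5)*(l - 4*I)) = l - 4*I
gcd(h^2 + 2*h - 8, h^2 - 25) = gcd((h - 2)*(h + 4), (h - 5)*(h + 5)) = 1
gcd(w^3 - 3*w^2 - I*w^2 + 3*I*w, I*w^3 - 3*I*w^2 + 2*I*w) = w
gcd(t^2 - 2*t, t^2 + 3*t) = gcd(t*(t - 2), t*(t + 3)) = t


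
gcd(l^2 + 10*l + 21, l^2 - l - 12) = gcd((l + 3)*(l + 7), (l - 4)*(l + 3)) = l + 3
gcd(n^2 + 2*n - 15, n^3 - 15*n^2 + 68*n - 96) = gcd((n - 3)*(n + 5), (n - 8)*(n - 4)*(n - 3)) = n - 3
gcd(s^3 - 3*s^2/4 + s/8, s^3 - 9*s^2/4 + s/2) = s^2 - s/4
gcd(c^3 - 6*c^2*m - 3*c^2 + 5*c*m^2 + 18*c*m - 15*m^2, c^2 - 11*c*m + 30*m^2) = c - 5*m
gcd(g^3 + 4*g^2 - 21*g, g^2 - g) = g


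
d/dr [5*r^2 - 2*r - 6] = 10*r - 2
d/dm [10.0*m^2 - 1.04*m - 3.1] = 20.0*m - 1.04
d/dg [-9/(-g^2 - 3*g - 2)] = 9*(-2*g - 3)/(g^2 + 3*g + 2)^2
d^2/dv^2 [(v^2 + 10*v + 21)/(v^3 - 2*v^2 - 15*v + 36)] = 2*(v^4 + 36*v^3 + 318*v^2 + 1156*v + 1437)/(v^7 - 42*v^5 + 28*v^4 + 609*v^3 - 756*v^2 - 3024*v + 5184)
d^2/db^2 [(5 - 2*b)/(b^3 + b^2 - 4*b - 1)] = 2*(-(2*b - 5)*(3*b^2 + 2*b - 4)^2 + (6*b^2 + 4*b + (2*b - 5)*(3*b + 1) - 8)*(b^3 + b^2 - 4*b - 1))/(b^3 + b^2 - 4*b - 1)^3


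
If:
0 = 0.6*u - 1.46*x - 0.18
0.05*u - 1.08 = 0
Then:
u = 21.60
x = 8.75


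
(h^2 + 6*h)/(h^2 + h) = (h + 6)/(h + 1)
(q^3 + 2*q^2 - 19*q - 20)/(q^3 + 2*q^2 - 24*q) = (q^2 + 6*q + 5)/(q*(q + 6))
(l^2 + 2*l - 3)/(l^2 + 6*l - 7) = (l + 3)/(l + 7)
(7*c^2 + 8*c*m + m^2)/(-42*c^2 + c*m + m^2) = (-c - m)/(6*c - m)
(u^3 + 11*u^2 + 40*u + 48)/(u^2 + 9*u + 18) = (u^2 + 8*u + 16)/(u + 6)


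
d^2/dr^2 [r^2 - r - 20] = 2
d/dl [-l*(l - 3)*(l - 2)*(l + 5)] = -4*l^3 + 38*l - 30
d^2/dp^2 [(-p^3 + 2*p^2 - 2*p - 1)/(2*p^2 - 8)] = (-6*p^3 + 21*p^2 - 72*p + 28)/(p^6 - 12*p^4 + 48*p^2 - 64)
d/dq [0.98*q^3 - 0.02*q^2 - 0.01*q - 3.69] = 2.94*q^2 - 0.04*q - 0.01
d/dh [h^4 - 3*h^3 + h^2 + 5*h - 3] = 4*h^3 - 9*h^2 + 2*h + 5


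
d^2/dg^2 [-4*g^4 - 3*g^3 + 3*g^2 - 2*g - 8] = -48*g^2 - 18*g + 6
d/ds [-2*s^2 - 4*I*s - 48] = -4*s - 4*I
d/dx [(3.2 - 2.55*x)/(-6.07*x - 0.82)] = (130.59605*x + 17.6423)/(6.07*x + 0.82)^3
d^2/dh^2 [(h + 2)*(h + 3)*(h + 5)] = 6*h + 20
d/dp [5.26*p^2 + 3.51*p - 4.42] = 10.52*p + 3.51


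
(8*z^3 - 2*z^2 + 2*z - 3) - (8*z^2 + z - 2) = 8*z^3 - 10*z^2 + z - 1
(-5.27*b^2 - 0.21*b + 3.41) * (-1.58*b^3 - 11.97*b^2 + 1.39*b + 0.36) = 8.3266*b^5 + 63.4137*b^4 - 10.1994*b^3 - 43.0068*b^2 + 4.6643*b + 1.2276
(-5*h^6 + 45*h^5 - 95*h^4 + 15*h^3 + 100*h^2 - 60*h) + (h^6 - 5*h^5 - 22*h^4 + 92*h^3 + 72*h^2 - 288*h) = -4*h^6 + 40*h^5 - 117*h^4 + 107*h^3 + 172*h^2 - 348*h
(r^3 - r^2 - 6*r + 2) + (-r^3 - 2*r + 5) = -r^2 - 8*r + 7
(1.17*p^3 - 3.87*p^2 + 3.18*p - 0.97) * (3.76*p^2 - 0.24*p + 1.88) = 4.3992*p^5 - 14.832*p^4 + 15.0852*p^3 - 11.686*p^2 + 6.2112*p - 1.8236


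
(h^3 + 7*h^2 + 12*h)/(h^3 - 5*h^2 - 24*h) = (h + 4)/(h - 8)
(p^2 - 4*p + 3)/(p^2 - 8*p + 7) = (p - 3)/(p - 7)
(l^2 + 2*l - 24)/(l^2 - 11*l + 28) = (l + 6)/(l - 7)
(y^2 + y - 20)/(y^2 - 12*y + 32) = (y + 5)/(y - 8)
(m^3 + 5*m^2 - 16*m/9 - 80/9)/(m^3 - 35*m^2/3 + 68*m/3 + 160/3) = (3*m^2 + 11*m - 20)/(3*(m^2 - 13*m + 40))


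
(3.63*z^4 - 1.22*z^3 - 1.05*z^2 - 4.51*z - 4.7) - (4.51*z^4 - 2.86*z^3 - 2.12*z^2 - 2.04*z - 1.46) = -0.88*z^4 + 1.64*z^3 + 1.07*z^2 - 2.47*z - 3.24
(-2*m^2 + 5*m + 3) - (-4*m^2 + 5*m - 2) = 2*m^2 + 5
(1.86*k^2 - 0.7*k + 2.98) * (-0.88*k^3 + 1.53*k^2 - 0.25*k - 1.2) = -1.6368*k^5 + 3.4618*k^4 - 4.1584*k^3 + 2.5024*k^2 + 0.095*k - 3.576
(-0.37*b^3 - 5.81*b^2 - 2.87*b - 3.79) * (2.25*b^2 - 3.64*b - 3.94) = -0.8325*b^5 - 11.7257*b^4 + 16.1487*b^3 + 24.8107*b^2 + 25.1034*b + 14.9326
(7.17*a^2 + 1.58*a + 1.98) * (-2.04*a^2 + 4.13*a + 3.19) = -14.6268*a^4 + 26.3889*a^3 + 25.3585*a^2 + 13.2176*a + 6.3162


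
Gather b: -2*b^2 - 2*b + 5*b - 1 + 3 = -2*b^2 + 3*b + 2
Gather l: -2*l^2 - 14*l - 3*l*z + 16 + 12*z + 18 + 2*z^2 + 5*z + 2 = -2*l^2 + l*(-3*z - 14) + 2*z^2 + 17*z + 36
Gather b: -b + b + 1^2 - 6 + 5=0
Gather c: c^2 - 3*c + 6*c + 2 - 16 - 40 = c^2 + 3*c - 54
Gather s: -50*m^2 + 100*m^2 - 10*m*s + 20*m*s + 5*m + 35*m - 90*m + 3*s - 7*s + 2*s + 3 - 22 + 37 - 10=50*m^2 - 50*m + s*(10*m - 2) + 8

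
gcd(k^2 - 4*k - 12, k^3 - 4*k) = k + 2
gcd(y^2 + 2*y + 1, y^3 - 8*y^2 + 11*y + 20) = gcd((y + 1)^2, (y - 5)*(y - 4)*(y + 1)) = y + 1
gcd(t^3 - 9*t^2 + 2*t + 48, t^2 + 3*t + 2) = t + 2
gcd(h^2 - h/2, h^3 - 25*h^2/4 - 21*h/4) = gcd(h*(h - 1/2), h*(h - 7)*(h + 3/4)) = h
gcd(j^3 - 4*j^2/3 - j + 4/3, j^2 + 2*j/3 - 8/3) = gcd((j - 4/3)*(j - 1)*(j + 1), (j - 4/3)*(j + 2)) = j - 4/3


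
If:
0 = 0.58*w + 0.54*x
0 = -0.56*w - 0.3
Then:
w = -0.54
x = 0.58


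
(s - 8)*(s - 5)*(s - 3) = s^3 - 16*s^2 + 79*s - 120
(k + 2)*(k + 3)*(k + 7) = k^3 + 12*k^2 + 41*k + 42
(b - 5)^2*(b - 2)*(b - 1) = b^4 - 13*b^3 + 57*b^2 - 95*b + 50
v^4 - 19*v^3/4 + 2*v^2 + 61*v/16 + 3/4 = (v - 4)*(v - 3/2)*(v + 1/4)*(v + 1/2)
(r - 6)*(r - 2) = r^2 - 8*r + 12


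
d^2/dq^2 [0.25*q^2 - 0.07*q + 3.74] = 0.500000000000000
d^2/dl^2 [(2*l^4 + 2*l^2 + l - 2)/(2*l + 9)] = 8*(6*l^4 + 72*l^3 + 243*l^2 + 34)/(8*l^3 + 108*l^2 + 486*l + 729)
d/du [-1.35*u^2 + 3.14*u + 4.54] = 3.14 - 2.7*u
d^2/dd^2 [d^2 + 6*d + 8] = 2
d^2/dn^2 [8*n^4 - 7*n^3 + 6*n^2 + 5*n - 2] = 96*n^2 - 42*n + 12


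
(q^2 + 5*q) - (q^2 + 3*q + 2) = 2*q - 2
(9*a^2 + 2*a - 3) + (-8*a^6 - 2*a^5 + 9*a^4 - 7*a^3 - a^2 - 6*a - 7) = -8*a^6 - 2*a^5 + 9*a^4 - 7*a^3 + 8*a^2 - 4*a - 10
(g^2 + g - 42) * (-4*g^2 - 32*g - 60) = -4*g^4 - 36*g^3 + 76*g^2 + 1284*g + 2520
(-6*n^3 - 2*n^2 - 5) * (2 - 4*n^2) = 24*n^5 + 8*n^4 - 12*n^3 + 16*n^2 - 10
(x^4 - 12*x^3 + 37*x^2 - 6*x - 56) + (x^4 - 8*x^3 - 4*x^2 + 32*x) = 2*x^4 - 20*x^3 + 33*x^2 + 26*x - 56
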